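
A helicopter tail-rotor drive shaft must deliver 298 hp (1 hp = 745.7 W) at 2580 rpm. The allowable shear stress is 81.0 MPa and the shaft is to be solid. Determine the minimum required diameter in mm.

37.3 mm

ω = 2π·2580/60 = 270.2 rad/s, so T = P/ω = 298×745.7 / 270.2 = 822.5 N·m.
For a solid shaft τ_max = 16T/(πd³), so d = (16T/(π τ_allow))^(1/3) = (16·822.5/(π·8.10×10^7))^(1/3) = 0.03726 m.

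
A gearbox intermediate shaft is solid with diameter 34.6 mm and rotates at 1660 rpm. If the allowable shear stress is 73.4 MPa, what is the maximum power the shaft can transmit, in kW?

J = πd⁴/32 = π(0.0346)⁴/32 = 1.407×10^-7 m⁴.
T_max = τ_allow·J/r = 7.34×10^7 × 1.407×10^-7 / 0.0173 = 597.0 N·m.
ω = 2π·1660/60 = 173.8 rad/s, so P_max = T_max·ω = 1.038×10^5 W.

104 kW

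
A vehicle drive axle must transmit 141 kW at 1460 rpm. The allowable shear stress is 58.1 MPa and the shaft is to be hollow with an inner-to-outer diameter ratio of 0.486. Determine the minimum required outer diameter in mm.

44.1 mm

ω = 2π·1460/60 = 152.9 rad/s, so T = P/ω = 141×10³ / 152.9 = 922.2 N·m.
For a hollow shaft with d_i/d_o = 0.486: τ_max = 16T/(π d_o³ (1−k⁴)), so d_o = [16T/(π τ_allow (1−k⁴))]^(1/3) = [16·922.2/(π·5.81×10^7·0.9442)]^(1/3) = 0.04407 m.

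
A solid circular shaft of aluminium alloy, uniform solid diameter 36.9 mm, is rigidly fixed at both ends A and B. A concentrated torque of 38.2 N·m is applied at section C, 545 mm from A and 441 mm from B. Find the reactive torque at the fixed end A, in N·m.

17.1 N·m

With uniform GJ and both ends fixed, compatibility θ_AC = θ_CB gives T_A·a = T_B·b, together with T_A + T_B = T₀.
T_A = T₀·b/(a+b) = 38.20·441/986.0 = 17.09 N·m; T_B = 21.11 N·m.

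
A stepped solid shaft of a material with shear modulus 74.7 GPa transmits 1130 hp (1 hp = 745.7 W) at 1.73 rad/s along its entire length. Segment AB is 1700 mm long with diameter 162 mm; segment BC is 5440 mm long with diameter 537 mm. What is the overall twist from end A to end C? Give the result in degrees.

9.64°

ω = 1.73 rad/s, so T = P/ω = 1130×745.7 / 1.730 = 487100 N·m.
J_AB = π(0.162)⁴/32 = 6.76×10^-5 m⁴; J_BC = π(0.537)⁴/32 = 8.16×10^-3 m⁴.
θ = (T/G)·Σ L_i/J_i = (487100/74.7×10⁹)·(1.70/6.76×10^-5 + 5.44/8.16×10^-3) = 0.1683 rad.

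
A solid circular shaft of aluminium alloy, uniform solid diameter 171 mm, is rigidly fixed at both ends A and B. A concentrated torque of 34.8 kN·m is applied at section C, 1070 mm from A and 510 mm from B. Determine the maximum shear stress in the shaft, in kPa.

With uniform GJ and both ends fixed, compatibility θ_AC = θ_CB gives T_A·a = T_B·b, together with T_A + T_B = T₀.
T_A = T₀·b/(a+b) = 34800·510/1580 = 11230 N·m; T_B = 23570 N·m.
τ in each portion: τ_AC = 1.14×10^7 Pa, τ_CB = 2.40×10^7 Pa; maximum is in CB.
τ_max = T_CB·r/J = 23570·0.0855/8.39×10^-5 = 2.400×10^7 Pa.

24000 kPa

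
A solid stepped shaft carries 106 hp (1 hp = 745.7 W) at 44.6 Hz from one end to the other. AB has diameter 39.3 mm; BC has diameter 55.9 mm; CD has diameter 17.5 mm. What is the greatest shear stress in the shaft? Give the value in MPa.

268 MPa

ω = 2π·44.6 = 280.2 rad/s, so T = P/ω = 106×745.7 / 280.2 = 282.1 N·m.
Under the same torque, τ_max = 16T/(πd³) is largest where d is smallest — segment CD (d = 17.5 mm).
τ_max = 16·282.1/(π·(0.0175)³) = 2.680×10^8 Pa.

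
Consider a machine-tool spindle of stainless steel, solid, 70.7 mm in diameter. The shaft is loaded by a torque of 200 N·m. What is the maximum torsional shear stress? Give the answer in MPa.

J = πd⁴/32 = π(0.0707)⁴/32 = 2.453×10^-6 m⁴.
τ_max = T·r/J = 200.0 × 0.0353 / 2.453×10^-6 = 2.882×10^6 Pa.

2.88 MPa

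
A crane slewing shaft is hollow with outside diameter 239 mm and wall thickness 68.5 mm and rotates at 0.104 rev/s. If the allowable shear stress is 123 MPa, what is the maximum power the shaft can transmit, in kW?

208 kW

J = π(d_o⁴ − d_i⁴)/32 = π(0.239⁴ − 0.102⁴)/32 = 3.097×10^-4 m⁴.
T_max = τ_allow·J/r = 1.23×10^8 × 3.097×10^-4 / 0.119 = 318800 N·m.
ω = 2π·0.104 = 0.6535 rad/s, so P_max = T_max·ω = 2.083×10^5 W.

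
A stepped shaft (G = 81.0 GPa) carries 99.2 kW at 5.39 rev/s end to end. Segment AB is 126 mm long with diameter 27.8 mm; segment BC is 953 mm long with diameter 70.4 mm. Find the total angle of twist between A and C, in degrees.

5.27°

ω = 2π·5.39 = 33.87 rad/s, so T = P/ω = 99.2×10³ / 33.87 = 2929 N·m.
J_AB = π(0.0278)⁴/32 = 5.86×10^-8 m⁴; J_BC = π(0.0704)⁴/32 = 2.41×10^-6 m⁴.
θ = (T/G)·Σ L_i/J_i = (2929/81.0×10⁹)·(0.126/5.86×10^-8 + 0.953/2.41×10^-6) = 0.09200 rad.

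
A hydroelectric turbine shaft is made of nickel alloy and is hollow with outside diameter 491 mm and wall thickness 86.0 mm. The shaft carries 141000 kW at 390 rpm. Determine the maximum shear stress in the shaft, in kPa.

ω = 2π·390/60 = 40.84 rad/s, so T = P/ω = 141000×10³ / 40.84 = 3.452e6 N·m.
J = π(d_o⁴ − d_i⁴)/32 = π(0.491⁴ − 0.319⁴)/32 = 4.689×10^-3 m⁴.
τ_max = T·r/J = 3.452e6 × 0.245 / 4.689×10^-3 = 1.807×10^8 Pa.

181000 kPa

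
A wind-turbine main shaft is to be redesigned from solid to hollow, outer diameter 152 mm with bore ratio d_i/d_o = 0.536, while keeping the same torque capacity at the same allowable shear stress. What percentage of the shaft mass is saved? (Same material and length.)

Equal τ_max and T ⇒ the solid shaft needs d_s³ = d_o³(1−k⁴), so d_s = 152·(1−0.536⁴)^(1/3) = 147.7 mm.
Area ratio A_h/A_s = d_o²(1−k²)/d_s² = (1−k²)/(1−k⁴)^(2/3) = 0.7548.
Mass saving = 1 − 0.7548 = 24.5 %.

24.5 %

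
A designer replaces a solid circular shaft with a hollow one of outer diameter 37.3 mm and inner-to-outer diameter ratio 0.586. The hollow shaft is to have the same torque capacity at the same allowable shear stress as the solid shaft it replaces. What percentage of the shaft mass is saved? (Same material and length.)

28.6 %

Equal τ_max and T ⇒ the solid shaft needs d_s³ = d_o³(1−k⁴), so d_s = 37.3·(1−0.586⁴)^(1/3) = 35.77 mm.
Area ratio A_h/A_s = d_o²(1−k²)/d_s² = (1−k²)/(1−k⁴)^(2/3) = 0.7139.
Mass saving = 1 − 0.7139 = 28.6 %.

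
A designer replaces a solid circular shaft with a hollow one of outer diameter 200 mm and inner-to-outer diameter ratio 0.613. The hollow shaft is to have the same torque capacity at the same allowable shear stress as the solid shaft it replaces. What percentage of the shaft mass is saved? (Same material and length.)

30.9 %

Equal τ_max and T ⇒ the solid shaft needs d_s³ = d_o³(1−k⁴), so d_s = 200·(1−0.613⁴)^(1/3) = 190.1 mm.
Area ratio A_h/A_s = d_o²(1−k²)/d_s² = (1−k²)/(1−k⁴)^(2/3) = 0.6909.
Mass saving = 1 − 0.6909 = 30.9 %.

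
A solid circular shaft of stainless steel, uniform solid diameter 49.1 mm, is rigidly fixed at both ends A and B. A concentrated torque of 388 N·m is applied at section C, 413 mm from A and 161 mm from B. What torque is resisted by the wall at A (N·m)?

109 N·m

With uniform GJ and both ends fixed, compatibility θ_AC = θ_CB gives T_A·a = T_B·b, together with T_A + T_B = T₀.
T_A = T₀·b/(a+b) = 388.0·161/574.0 = 108.8 N·m; T_B = 279.2 N·m.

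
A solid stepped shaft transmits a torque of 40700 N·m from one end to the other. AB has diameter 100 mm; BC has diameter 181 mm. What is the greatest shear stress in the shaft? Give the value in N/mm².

Under the same torque, τ_max = 16T/(πd³) is largest where d is smallest — segment AB (d = 100 mm).
τ_max = 16·40700/(π·(0.100)³) = 2.073×10^8 Pa.

207 N/mm²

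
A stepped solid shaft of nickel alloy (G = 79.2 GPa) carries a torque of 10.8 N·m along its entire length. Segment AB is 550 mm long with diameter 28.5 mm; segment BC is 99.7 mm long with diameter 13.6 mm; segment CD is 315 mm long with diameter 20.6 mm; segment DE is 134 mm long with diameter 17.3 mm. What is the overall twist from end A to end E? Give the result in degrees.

J_AB = π(0.0285)⁴/32 = 6.48×10^-8 m⁴; J_BC = π(0.0136)⁴/32 = 3.36×10^-9 m⁴; J_CD = π(0.0206)⁴/32 = 1.77×10^-8 m⁴; J_DE = π(0.0173)⁴/32 = 8.79×10^-9 m⁴.
θ = (T/G)·Σ L_i/J_i = (10.80/79.2×10⁹)·(0.550/6.48×10^-8 + 0.0997/3.36×10^-9 + 0.315/1.77×10^-8 + 0.134/8.79×10^-9) = 9.713×10^-3 rad.

0.557°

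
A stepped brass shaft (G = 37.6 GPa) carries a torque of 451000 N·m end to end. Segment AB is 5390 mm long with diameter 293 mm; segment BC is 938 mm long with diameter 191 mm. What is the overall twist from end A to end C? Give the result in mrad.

J_AB = π(0.293)⁴/32 = 7.24×10^-4 m⁴; J_BC = π(0.191)⁴/32 = 1.31×10^-4 m⁴.
θ = (T/G)·Σ L_i/J_i = (451000/37.6×10⁹)·(5.39/7.24×10^-4 + 0.938/1.31×10^-4) = 0.1755 rad.

175 mrad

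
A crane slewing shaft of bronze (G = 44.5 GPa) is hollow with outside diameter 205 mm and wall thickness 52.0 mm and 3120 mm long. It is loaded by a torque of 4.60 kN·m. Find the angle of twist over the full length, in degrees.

0.113°

J = π(d_o⁴ − d_i⁴)/32 = π(0.205⁴ − 0.101⁴)/32 = 1.632×10^-4 m⁴.
θ = T·L/(G·J) = 4600 × 3.12 / (44.5×10⁹ × 1.632×10^-4) = 1.977×10^-3 rad.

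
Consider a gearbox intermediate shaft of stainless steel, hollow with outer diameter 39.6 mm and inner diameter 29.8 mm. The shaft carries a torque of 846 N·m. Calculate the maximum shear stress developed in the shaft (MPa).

J = π(d_o⁴ − d_i⁴)/32 = π(0.0396⁴ − 0.0298⁴)/32 = 1.640×10^-7 m⁴.
τ_max = T·r/J = 846.0 × 0.0198 / 1.640×10^-7 = 1.021×10^8 Pa.

102 MPa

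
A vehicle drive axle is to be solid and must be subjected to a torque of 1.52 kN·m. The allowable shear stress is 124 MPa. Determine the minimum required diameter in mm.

39.7 mm

For a solid shaft τ_max = 16T/(πd³), so d = (16T/(π τ_allow))^(1/3) = (16·1520/(π·1.24×10^8))^(1/3) = 0.03967 m.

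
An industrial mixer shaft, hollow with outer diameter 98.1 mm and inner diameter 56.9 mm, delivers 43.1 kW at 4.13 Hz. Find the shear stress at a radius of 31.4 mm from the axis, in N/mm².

ω = 2π·4.13 = 25.95 rad/s, so T = P/ω = 43.1×10³ / 25.95 = 1661 N·m.
J = π(d_o⁴ − d_i⁴)/32 = π(0.0981⁴ − 0.0569⁴)/32 = 8.063×10^-6 m⁴.
Shear stress varies linearly with radius: τ = T·r/J = 1661 × 0.0314 / 8.063×10^-6 = 6.468×10^6 Pa.

6.47 N/mm²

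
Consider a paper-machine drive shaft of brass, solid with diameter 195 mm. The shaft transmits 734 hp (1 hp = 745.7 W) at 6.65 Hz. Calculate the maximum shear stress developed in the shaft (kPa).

9000 kPa

ω = 2π·6.65 = 41.78 rad/s, so T = P/ω = 734×745.7 / 41.78 = 13100 N·m.
J = πd⁴/32 = π(0.195)⁴/32 = 1.420×10^-4 m⁴.
τ_max = T·r/J = 13100 × 0.0975 / 1.420×10^-4 = 8.998×10^6 Pa.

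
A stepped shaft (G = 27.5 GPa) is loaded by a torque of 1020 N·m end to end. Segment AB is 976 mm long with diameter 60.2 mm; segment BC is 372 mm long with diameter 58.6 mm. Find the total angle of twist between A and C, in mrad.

40.0 mrad

J_AB = π(0.0602)⁴/32 = 1.29×10^-6 m⁴; J_BC = π(0.0586)⁴/32 = 1.16×10^-6 m⁴.
θ = (T/G)·Σ L_i/J_i = (1020/27.5×10⁹)·(0.976/1.29×10^-6 + 0.372/1.16×10^-6) = 0.03999 rad.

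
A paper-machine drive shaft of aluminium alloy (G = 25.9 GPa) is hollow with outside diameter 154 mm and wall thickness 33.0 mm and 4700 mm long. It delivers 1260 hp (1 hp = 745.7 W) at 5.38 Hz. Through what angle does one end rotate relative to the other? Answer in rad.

0.102 rad

ω = 2π·5.38 = 33.80 rad/s, so T = P/ω = 1260×745.7 / 33.80 = 27800 N·m.
J = π(d_o⁴ − d_i⁴)/32 = π(0.154⁴ − 0.0880⁴)/32 = 4.933×10^-5 m⁴.
θ = T·L/(G·J) = 27800 × 4.70 / (25.9×10⁹ × 4.933×10^-5) = 0.1022 rad.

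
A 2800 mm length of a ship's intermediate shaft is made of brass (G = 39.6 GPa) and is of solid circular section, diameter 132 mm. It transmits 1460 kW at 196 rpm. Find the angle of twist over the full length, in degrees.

9.67°

ω = 2π·196/60 = 20.53 rad/s, so T = P/ω = 1460×10³ / 20.53 = 71130 N·m.
J = πd⁴/32 = π(0.132)⁴/32 = 2.981×10^-5 m⁴.
θ = T·L/(G·J) = 71130 × 2.80 / (39.6×10⁹ × 2.981×10^-5) = 0.1687 rad.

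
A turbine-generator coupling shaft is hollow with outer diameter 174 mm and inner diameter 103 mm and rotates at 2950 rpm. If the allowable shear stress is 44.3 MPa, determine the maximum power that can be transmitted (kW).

12400 kW

J = π(d_o⁴ − d_i⁴)/32 = π(0.174⁴ − 0.103⁴)/32 = 7.894×10^-5 m⁴.
T_max = τ_allow·J/r = 4.43×10^7 × 7.894×10^-5 / 0.0870 = 40200 N·m.
ω = 2π·2950/60 = 308.9 rad/s, so P_max = T_max·ω = 1.242×10^7 W.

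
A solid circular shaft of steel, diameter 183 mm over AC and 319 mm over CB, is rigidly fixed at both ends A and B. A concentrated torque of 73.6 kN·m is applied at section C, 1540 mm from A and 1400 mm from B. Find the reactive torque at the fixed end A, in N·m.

Compatibility: T_A·a/J_AC = T_B·b/J_CB with T_A + T_B = T₀.
J_AC = 1.10×10^-4 m⁴, J_CB = 1.02×10^-3 m⁴, so T_A = T₀·(J_AC/a)/((J_AC/a)+(J_CB/b)) = 6597 N·m, T_B = 67000 N·m.

6600 N·m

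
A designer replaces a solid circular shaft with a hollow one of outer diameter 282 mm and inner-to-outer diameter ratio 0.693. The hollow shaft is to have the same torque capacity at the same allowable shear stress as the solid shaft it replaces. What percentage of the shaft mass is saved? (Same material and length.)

38.1 %

Equal τ_max and T ⇒ the solid shaft needs d_s³ = d_o³(1−k⁴), so d_s = 282·(1−0.693⁴)^(1/3) = 258.4 mm.
Area ratio A_h/A_s = d_o²(1−k²)/d_s² = (1−k²)/(1−k⁴)^(2/3) = 0.6190.
Mass saving = 1 − 0.6190 = 38.1 %.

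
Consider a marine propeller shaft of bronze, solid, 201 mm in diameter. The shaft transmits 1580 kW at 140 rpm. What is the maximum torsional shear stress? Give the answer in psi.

9800 psi

ω = 2π·140/60 = 14.66 rad/s, so T = P/ω = 1580×10³ / 14.66 = 107800 N·m.
J = πd⁴/32 = π(0.201)⁴/32 = 1.602×10^-4 m⁴.
τ_max = T·r/J = 107800 × 0.101 / 1.602×10^-4 = 6.759×10^7 Pa.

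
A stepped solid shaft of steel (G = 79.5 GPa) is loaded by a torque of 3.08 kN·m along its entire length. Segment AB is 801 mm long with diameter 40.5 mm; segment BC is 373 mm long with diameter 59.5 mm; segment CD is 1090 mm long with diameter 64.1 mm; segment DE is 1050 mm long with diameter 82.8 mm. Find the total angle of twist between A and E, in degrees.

J_AB = π(0.0405)⁴/32 = 2.64×10^-7 m⁴; J_BC = π(0.0595)⁴/32 = 1.23×10^-6 m⁴; J_CD = π(0.0641)⁴/32 = 1.66×10^-6 m⁴; J_DE = π(0.0828)⁴/32 = 4.61×10^-6 m⁴.
θ = (T/G)·Σ L_i/J_i = (3080/79.5×10⁹)·(0.801/2.64×10^-7 + 0.373/1.23×10^-6 + 1.09/1.66×10^-6 + 1.05/4.61×10^-6) = 0.1635 rad.

9.37°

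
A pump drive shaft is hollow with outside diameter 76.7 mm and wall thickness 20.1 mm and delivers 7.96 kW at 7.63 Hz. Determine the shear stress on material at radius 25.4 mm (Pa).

1.31e6 Pa

ω = 2π·7.63 = 47.94 rad/s, so T = P/ω = 7.96×10³ / 47.94 = 166.0 N·m.
J = π(d_o⁴ − d_i⁴)/32 = π(0.0767⁴ − 0.0365⁴)/32 = 3.223×10^-6 m⁴.
Shear stress varies linearly with radius: τ = T·r/J = 166.0 × 0.0254 / 3.223×10^-6 = 1.308×10^6 Pa.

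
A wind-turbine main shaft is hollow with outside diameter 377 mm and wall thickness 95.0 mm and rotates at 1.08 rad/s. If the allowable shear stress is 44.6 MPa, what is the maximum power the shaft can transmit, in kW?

J = π(d_o⁴ − d_i⁴)/32 = π(0.377⁴ − 0.187⁴)/32 = 1.863×10^-3 m⁴.
T_max = τ_allow·J/r = 4.46×10^7 × 1.863×10^-3 / 0.189 = 440800 N·m.
ω = 1.08 rad/s, so P_max = T_max·ω = 4.761×10^5 W.

476 kW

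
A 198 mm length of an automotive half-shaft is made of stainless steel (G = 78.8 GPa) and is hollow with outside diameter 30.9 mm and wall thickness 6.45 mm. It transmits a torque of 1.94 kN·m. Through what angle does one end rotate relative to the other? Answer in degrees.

J = π(d_o⁴ − d_i⁴)/32 = π(0.0309⁴ − 0.0180⁴)/32 = 7.920×10^-8 m⁴.
θ = T·L/(G·J) = 1940 × 0.198 / (78.8×10⁹ × 7.920×10^-8) = 0.06155 rad.

3.53°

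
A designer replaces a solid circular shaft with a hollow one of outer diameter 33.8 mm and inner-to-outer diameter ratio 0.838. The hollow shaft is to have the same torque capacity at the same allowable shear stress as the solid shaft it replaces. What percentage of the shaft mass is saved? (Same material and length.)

Equal τ_max and T ⇒ the solid shaft needs d_s³ = d_o³(1−k⁴), so d_s = 33.8·(1−0.838⁴)^(1/3) = 26.95 mm.
Area ratio A_h/A_s = d_o²(1−k²)/d_s² = (1−k²)/(1−k⁴)^(2/3) = 0.4684.
Mass saving = 1 − 0.4684 = 53.2 %.

53.2 %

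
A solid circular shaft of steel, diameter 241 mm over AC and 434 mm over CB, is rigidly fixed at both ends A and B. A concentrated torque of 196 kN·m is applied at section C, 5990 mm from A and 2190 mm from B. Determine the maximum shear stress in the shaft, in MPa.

11.8 MPa

Compatibility: T_A·a/J_AC = T_B·b/J_CB with T_A + T_B = T₀.
J_AC = 3.31×10^-4 m⁴, J_CB = 3.48×10^-3 m⁴, so T_A = T₀·(J_AC/a)/((J_AC/a)+(J_CB/b)) = 6585 N·m, T_B = 189400 N·m.
τ in each portion: τ_AC = 2.40×10^6 Pa, τ_CB = 1.18×10^7 Pa; maximum is in CB.
τ_max = T_CB·r/J = 189400·0.217/3.48×10^-3 = 1.180×10^7 Pa.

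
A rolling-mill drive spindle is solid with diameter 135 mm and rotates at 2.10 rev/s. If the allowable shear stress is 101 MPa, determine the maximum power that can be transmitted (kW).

J = πd⁴/32 = π(0.135)⁴/32 = 3.261×10^-5 m⁴.
T_max = τ_allow·J/r = 1.01×10^8 × 3.261×10^-5 / 0.0675 = 48790 N·m.
ω = 2π·2.10 = 13.19 rad/s, so P_max = T_max·ω = 6.438×10^5 W.

644 kW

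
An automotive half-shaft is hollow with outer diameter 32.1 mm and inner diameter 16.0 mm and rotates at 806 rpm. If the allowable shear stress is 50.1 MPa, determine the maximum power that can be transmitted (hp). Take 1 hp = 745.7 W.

34.6 hp

J = π(d_o⁴ − d_i⁴)/32 = π(0.0321⁴ − 0.0160⁴)/32 = 9.780×10^-8 m⁴.
T_max = τ_allow·J/r = 5.01×10^7 × 9.780×10^-8 / 0.0161 = 305.3 N·m.
ω = 2π·806/60 = 84.40 rad/s, so P_max = T_max·ω = 2.577×10^4 W.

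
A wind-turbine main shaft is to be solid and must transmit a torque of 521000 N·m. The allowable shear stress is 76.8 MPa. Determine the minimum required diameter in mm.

326 mm

For a solid shaft τ_max = 16T/(πd³), so d = (16T/(π τ_allow))^(1/3) = (16·521000/(π·7.68×10^7))^(1/3) = 0.3257 m.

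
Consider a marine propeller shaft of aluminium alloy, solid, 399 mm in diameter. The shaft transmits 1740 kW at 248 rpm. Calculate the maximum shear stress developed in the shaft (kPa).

5370 kPa

ω = 2π·248/60 = 25.97 rad/s, so T = P/ω = 1740×10³ / 25.97 = 67000 N·m.
J = πd⁴/32 = π(0.399)⁴/32 = 2.488×10^-3 m⁴.
τ_max = T·r/J = 67000 × 0.200 / 2.488×10^-3 = 5.372×10^6 Pa.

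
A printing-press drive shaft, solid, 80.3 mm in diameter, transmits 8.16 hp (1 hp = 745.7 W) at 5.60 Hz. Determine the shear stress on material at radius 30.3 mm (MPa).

1.28 MPa

ω = 2π·5.60 = 35.19 rad/s, so T = P/ω = 8.16×745.7 / 35.19 = 172.9 N·m.
J = πd⁴/32 = π(0.0803)⁴/32 = 4.082×10^-6 m⁴.
Shear stress varies linearly with radius: τ = T·r/J = 172.9 × 0.0303 / 4.082×10^-6 = 1.284×10^6 Pa.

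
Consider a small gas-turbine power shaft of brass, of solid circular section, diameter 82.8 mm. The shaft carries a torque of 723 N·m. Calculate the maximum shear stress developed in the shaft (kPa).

6490 kPa

J = πd⁴/32 = π(0.0828)⁴/32 = 4.614×10^-6 m⁴.
τ_max = T·r/J = 723.0 × 0.0414 / 4.614×10^-6 = 6.487×10^6 Pa.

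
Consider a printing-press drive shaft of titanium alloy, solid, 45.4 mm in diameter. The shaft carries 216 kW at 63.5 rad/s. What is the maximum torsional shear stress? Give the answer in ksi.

26.9 ksi

ω = 63.5 rad/s, so T = P/ω = 216×10³ / 63.50 = 3402 N·m.
J = πd⁴/32 = π(0.0454)⁴/32 = 4.171×10^-7 m⁴.
τ_max = T·r/J = 3402 × 0.0227 / 4.171×10^-7 = 1.851×10^8 Pa.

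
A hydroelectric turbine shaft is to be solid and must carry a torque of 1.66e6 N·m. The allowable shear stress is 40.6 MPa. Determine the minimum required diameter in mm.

For a solid shaft τ_max = 16T/(πd³), so d = (16T/(π τ_allow))^(1/3) = (16·1.660e6/(π·4.06×10^7))^(1/3) = 0.5927 m.

593 mm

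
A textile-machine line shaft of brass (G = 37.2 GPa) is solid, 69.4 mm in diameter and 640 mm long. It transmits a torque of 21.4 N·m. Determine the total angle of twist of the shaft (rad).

1.62e-4 rad

J = πd⁴/32 = π(0.0694)⁴/32 = 2.277×10^-6 m⁴.
θ = T·L/(G·J) = 21.40 × 0.640 / (37.2×10⁹ × 2.277×10^-6) = 1.617×10^-4 rad.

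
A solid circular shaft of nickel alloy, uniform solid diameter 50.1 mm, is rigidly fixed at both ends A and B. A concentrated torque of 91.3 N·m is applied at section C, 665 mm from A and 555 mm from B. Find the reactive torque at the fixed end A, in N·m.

41.5 N·m

With uniform GJ and both ends fixed, compatibility θ_AC = θ_CB gives T_A·a = T_B·b, together with T_A + T_B = T₀.
T_A = T₀·b/(a+b) = 91.30·555/1220 = 41.53 N·m; T_B = 49.77 N·m.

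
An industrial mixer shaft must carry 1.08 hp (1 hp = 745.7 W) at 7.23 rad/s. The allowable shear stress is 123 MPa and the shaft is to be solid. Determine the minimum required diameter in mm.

ω = 7.23 rad/s, so T = P/ω = 1.08×745.7 / 7.230 = 111.4 N·m.
For a solid shaft τ_max = 16T/(πd³), so d = (16T/(π τ_allow))^(1/3) = (16·111.4/(π·1.23×10^8))^(1/3) = 0.01665 m.

16.6 mm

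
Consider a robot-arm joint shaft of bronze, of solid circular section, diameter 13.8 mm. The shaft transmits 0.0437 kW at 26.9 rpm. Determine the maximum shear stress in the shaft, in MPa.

30.1 MPa

ω = 2π·26.9/60 = 2.817 rad/s, so T = P/ω = 0.0437×10³ / 2.817 = 15.51 N·m.
J = πd⁴/32 = π(0.0138)⁴/32 = 3.561×10^-9 m⁴.
τ_max = T·r/J = 15.51 × 0.00690 / 3.561×10^-9 = 3.006×10^7 Pa.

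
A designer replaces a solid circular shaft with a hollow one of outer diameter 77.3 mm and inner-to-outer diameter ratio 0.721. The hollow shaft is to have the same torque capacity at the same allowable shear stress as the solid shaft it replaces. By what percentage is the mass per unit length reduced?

40.8 %

Equal τ_max and T ⇒ the solid shaft needs d_s³ = d_o³(1−k⁴), so d_s = 77.3·(1−0.721⁴)^(1/3) = 69.59 mm.
Area ratio A_h/A_s = d_o²(1−k²)/d_s² = (1−k²)/(1−k⁴)^(2/3) = 0.5924.
Mass saving = 1 − 0.5924 = 40.8 %.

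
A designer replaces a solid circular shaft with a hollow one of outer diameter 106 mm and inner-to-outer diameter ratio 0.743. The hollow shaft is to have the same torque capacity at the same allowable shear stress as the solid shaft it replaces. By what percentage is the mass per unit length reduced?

42.9 %

Equal τ_max and T ⇒ the solid shaft needs d_s³ = d_o³(1−k⁴), so d_s = 106·(1−0.743⁴)^(1/3) = 93.90 mm.
Area ratio A_h/A_s = d_o²(1−k²)/d_s² = (1−k²)/(1−k⁴)^(2/3) = 0.5708.
Mass saving = 1 − 0.5708 = 42.9 %.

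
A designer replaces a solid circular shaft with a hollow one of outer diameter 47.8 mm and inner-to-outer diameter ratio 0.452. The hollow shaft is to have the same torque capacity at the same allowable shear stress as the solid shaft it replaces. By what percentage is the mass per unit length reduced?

Equal τ_max and T ⇒ the solid shaft needs d_s³ = d_o³(1−k⁴), so d_s = 47.8·(1−0.452⁴)^(1/3) = 47.13 mm.
Area ratio A_h/A_s = d_o²(1−k²)/d_s² = (1−k²)/(1−k⁴)^(2/3) = 0.8186.
Mass saving = 1 − 0.8186 = 18.1 %.

18.1 %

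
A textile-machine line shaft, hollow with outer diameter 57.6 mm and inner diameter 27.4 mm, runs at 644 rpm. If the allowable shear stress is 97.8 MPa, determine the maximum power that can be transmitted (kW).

J = π(d_o⁴ − d_i⁴)/32 = π(0.0576⁴ − 0.0274⁴)/32 = 1.025×10^-6 m⁴.
T_max = τ_allow·J/r = 9.78×10^7 × 1.025×10^-6 / 0.0288 = 3482 N·m.
ω = 2π·644/60 = 67.44 rad/s, so P_max = T_max·ω = 2.348×10^5 W.

235 kW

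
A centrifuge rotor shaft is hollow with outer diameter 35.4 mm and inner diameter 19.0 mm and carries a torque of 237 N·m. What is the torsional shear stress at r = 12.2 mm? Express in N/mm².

20.5 N/mm²

J = π(d_o⁴ − d_i⁴)/32 = π(0.0354⁴ − 0.0190⁴)/32 = 1.414×10^-7 m⁴.
Shear stress varies linearly with radius: τ = T·r/J = 237.0 × 0.0122 / 1.414×10^-7 = 2.045×10^7 Pa.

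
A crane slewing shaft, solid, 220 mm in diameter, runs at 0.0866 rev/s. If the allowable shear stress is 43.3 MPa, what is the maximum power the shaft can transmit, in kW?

J = πd⁴/32 = π(0.220)⁴/32 = 2.300×10^-4 m⁴.
T_max = τ_allow·J/r = 4.33×10^7 × 2.300×10^-4 / 0.110 = 90530 N·m.
ω = 2π·0.0866 = 0.5441 rad/s, so P_max = T_max·ω = 4.926×10^4 W.

49.3 kW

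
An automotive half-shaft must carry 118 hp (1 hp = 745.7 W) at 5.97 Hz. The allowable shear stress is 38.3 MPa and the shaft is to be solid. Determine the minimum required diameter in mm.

67.8 mm

ω = 2π·5.97 = 37.51 rad/s, so T = P/ω = 118×745.7 / 37.51 = 2346 N·m.
For a solid shaft τ_max = 16T/(πd³), so d = (16T/(π τ_allow))^(1/3) = (16·2346/(π·3.83×10^7))^(1/3) = 0.06782 m.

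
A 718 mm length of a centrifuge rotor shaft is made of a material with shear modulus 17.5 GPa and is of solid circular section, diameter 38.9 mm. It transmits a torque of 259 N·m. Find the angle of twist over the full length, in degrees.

J = πd⁴/32 = π(0.0389)⁴/32 = 2.248×10^-7 m⁴.
θ = T·L/(G·J) = 259.0 × 0.718 / (17.5×10⁹ × 2.248×10^-7) = 0.04727 rad.

2.71°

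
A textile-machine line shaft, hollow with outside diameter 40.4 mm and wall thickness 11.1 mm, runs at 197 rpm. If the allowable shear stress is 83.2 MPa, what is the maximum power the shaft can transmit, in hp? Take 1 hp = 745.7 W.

28.6 hp

J = π(d_o⁴ − d_i⁴)/32 = π(0.0404⁴ − 0.0182⁴)/32 = 2.508×10^-7 m⁴.
T_max = τ_allow·J/r = 8.32×10^7 × 2.508×10^-7 / 0.0202 = 1033 N·m.
ω = 2π·197/60 = 20.63 rad/s, so P_max = T_max·ω = 2.131×10^4 W.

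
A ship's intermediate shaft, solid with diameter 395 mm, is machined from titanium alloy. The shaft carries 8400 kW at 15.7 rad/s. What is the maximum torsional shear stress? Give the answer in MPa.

44.2 MPa

ω = 15.7 rad/s, so T = P/ω = 8400×10³ / 15.70 = 535000 N·m.
J = πd⁴/32 = π(0.395)⁴/32 = 2.390×10^-3 m⁴.
τ_max = T·r/J = 535000 × 0.198 / 2.390×10^-3 = 4.421×10^7 Pa.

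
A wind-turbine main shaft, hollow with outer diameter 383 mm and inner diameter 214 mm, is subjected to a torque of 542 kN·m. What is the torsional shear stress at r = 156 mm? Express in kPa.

44300 kPa

J = π(d_o⁴ − d_i⁴)/32 = π(0.383⁴ − 0.214⁴)/32 = 1.907×10^-3 m⁴.
Shear stress varies linearly with radius: τ = T·r/J = 542000 × 0.156 / 1.907×10^-3 = 4.435×10^7 Pa.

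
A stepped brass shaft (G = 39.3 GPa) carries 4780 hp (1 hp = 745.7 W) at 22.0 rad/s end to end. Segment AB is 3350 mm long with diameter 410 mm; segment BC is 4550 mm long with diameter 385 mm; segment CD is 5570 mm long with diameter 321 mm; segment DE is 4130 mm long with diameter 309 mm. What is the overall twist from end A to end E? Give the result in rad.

0.0547 rad

ω = 22.0 rad/s, so T = P/ω = 4780×745.7 / 22.00 = 162000 N·m.
J_AB = π(0.410)⁴/32 = 2.77×10^-3 m⁴; J_BC = π(0.385)⁴/32 = 2.16×10^-3 m⁴; J_CD = π(0.321)⁴/32 = 1.04×10^-3 m⁴; J_DE = π(0.309)⁴/32 = 8.95×10^-4 m⁴.
θ = (T/G)·Σ L_i/J_i = (162000/39.3×10⁹)·(3.35/2.77×10^-3 + 4.55/2.16×10^-3 + 5.57/1.04×10^-3 + 4.13/8.95×10^-4) = 0.05473 rad.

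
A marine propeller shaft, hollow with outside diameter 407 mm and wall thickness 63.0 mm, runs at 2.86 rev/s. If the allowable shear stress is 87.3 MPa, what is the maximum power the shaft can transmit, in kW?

J = π(d_o⁴ − d_i⁴)/32 = π(0.407⁴ − 0.281⁴)/32 = 2.082×10^-3 m⁴.
T_max = τ_allow·J/r = 8.73×10^7 × 2.082×10^-3 / 0.203 = 893100 N·m.
ω = 2π·2.86 = 17.97 rad/s, so P_max = T_max·ω = 1.605×10^7 W.

16000 kW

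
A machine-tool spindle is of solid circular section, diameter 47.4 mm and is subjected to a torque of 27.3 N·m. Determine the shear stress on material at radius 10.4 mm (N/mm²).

J = πd⁴/32 = π(0.0474)⁴/32 = 4.956×10^-7 m⁴.
Shear stress varies linearly with radius: τ = T·r/J = 27.30 × 0.0104 / 4.956×10^-7 = 5.729×10^5 Pa.

0.573 N/mm²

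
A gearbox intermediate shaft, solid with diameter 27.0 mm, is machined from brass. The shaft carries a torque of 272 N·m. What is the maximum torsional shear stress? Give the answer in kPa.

70400 kPa

J = πd⁴/32 = π(0.0270)⁴/32 = 5.217×10^-8 m⁴.
τ_max = T·r/J = 272.0 × 0.0135 / 5.217×10^-8 = 7.038×10^7 Pa.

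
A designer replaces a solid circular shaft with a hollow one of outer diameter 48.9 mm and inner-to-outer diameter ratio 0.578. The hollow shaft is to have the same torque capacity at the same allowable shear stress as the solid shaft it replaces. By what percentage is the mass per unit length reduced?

Equal τ_max and T ⇒ the solid shaft needs d_s³ = d_o³(1−k⁴), so d_s = 48.9·(1−0.578⁴)^(1/3) = 47.01 mm.
Area ratio A_h/A_s = d_o²(1−k²)/d_s² = (1−k²)/(1−k⁴)^(2/3) = 0.7206.
Mass saving = 1 − 0.7206 = 27.9 %.

27.9 %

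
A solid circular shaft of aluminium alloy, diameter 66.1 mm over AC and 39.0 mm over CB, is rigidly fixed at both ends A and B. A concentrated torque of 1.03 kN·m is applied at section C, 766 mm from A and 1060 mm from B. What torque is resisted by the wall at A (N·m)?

Compatibility: T_A·a/J_AC = T_B·b/J_CB with T_A + T_B = T₀.
J_AC = 1.87×10^-6 m⁴, J_CB = 2.27×10^-7 m⁴, so T_A = T₀·(J_AC/a)/((J_AC/a)+(J_CB/b)) = 947.1 N·m, T_B = 82.94 N·m.

947 N·m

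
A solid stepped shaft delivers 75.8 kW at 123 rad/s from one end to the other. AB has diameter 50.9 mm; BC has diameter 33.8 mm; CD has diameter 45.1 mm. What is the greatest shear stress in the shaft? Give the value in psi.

11800 psi

ω = 123 rad/s, so T = P/ω = 75.8×10³ / 123.0 = 616.3 N·m.
Under the same torque, τ_max = 16T/(πd³) is largest where d is smallest — segment BC (d = 33.8 mm).
τ_max = 16·616.3/(π·(0.0338)³) = 8.128×10^7 Pa.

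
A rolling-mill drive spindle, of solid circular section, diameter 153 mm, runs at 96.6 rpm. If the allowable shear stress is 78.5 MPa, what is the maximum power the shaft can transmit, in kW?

558 kW

J = πd⁴/32 = π(0.153)⁴/32 = 5.380×10^-5 m⁴.
T_max = τ_allow·J/r = 7.85×10^7 × 5.380×10^-5 / 0.0765 = 55200 N·m.
ω = 2π·96.6/60 = 10.12 rad/s, so P_max = T_max·ω = 5.584×10^5 W.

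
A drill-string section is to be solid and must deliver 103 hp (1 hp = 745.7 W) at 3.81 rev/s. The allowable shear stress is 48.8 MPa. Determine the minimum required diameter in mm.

69.4 mm

ω = 2π·3.81 = 23.94 rad/s, so T = P/ω = 103×745.7 / 23.94 = 3208 N·m.
For a solid shaft τ_max = 16T/(πd³), so d = (16T/(π τ_allow))^(1/3) = (16·3208/(π·4.88×10^7))^(1/3) = 0.06944 m.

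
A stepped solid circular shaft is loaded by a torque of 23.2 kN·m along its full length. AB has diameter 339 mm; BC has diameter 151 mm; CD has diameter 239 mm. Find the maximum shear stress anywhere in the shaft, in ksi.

4.98 ksi

Under the same torque, τ_max = 16T/(πd³) is largest where d is smallest — segment BC (d = 151 mm).
τ_max = 16·23200/(π·(0.151)³) = 3.432×10^7 Pa.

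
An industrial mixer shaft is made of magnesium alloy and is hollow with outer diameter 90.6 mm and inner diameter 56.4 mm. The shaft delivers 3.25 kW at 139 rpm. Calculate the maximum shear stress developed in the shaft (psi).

ω = 2π·139/60 = 14.56 rad/s, so T = P/ω = 3.25×10³ / 14.56 = 223.3 N·m.
J = π(d_o⁴ − d_i⁴)/32 = π(0.0906⁴ − 0.0564⁴)/32 = 5.621×10^-6 m⁴.
τ_max = T·r/J = 223.3 × 0.0453 / 5.621×10^-6 = 1.799×10^6 Pa.

261 psi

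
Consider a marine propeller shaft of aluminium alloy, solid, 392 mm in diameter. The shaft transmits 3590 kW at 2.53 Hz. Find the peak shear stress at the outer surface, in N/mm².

ω = 2π·2.53 = 15.90 rad/s, so T = P/ω = 3590×10³ / 15.90 = 225800 N·m.
J = πd⁴/32 = π(0.392)⁴/32 = 2.318×10^-3 m⁴.
τ_max = T·r/J = 225800 × 0.196 / 2.318×10^-3 = 1.909×10^7 Pa.

19.1 N/mm²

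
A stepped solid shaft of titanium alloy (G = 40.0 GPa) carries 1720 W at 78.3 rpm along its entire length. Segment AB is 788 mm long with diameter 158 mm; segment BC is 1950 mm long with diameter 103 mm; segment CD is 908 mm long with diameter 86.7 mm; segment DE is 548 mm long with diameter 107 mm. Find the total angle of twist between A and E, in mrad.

ω = 2π·78.3/60 = 8.200 rad/s, so T = P/ω = 1720 / 8.200 = 209.8 N·m.
J_AB = π(0.158)⁴/32 = 6.12×10^-5 m⁴; J_BC = π(0.103)⁴/32 = 1.10×10^-5 m⁴; J_CD = π(0.0867)⁴/32 = 5.55×10^-6 m⁴; J_DE = π(0.107)⁴/32 = 1.29×10^-5 m⁴.
θ = (T/G)·Σ L_i/J_i = (209.8/40.0×10⁹)·(0.788/6.12×10^-5 + 1.95/1.10×10^-5 + 0.908/5.55×10^-6 + 0.548/1.29×10^-5) = 2.075×10^-3 rad.

2.07 mrad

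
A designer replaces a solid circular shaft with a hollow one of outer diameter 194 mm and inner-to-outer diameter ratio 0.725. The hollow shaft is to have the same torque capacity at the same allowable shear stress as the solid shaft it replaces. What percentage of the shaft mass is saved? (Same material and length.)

Equal τ_max and T ⇒ the solid shaft needs d_s³ = d_o³(1−k⁴), so d_s = 194·(1−0.725⁴)^(1/3) = 174.2 mm.
Area ratio A_h/A_s = d_o²(1−k²)/d_s² = (1−k²)/(1−k⁴)^(2/3) = 0.5885.
Mass saving = 1 − 0.5885 = 41.2 %.

41.2 %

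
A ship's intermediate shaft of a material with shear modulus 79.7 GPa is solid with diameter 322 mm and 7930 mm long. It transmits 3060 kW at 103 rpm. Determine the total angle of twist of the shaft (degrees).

1.53°

ω = 2π·103/60 = 10.79 rad/s, so T = P/ω = 3060×10³ / 10.79 = 283700 N·m.
J = πd⁴/32 = π(0.322)⁴/32 = 1.055×10^-3 m⁴.
θ = T·L/(G·J) = 283700 × 7.93 / (79.7×10⁹ × 1.055×10^-3) = 0.02675 rad.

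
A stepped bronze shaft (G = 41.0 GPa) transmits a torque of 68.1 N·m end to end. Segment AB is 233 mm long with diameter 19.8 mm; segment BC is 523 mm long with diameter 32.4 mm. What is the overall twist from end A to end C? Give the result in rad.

0.0337 rad

J_AB = π(0.0198)⁴/32 = 1.51×10^-8 m⁴; J_BC = π(0.0324)⁴/32 = 1.08×10^-7 m⁴.
θ = (T/G)·Σ L_i/J_i = (68.10/41.0×10⁹)·(0.233/1.51×10^-8 + 0.523/1.08×10^-7) = 0.03368 rad.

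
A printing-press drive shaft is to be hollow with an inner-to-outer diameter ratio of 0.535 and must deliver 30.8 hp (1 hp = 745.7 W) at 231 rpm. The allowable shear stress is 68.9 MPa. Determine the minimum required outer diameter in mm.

42.4 mm

ω = 2π·231/60 = 24.19 rad/s, so T = P/ω = 30.8×745.7 / 24.19 = 949.5 N·m.
For a hollow shaft with d_i/d_o = 0.535: τ_max = 16T/(π d_o³ (1−k⁴)), so d_o = [16T/(π τ_allow (1−k⁴))]^(1/3) = [16·949.5/(π·6.89×10^7·0.9181)]^(1/3) = 0.04244 m.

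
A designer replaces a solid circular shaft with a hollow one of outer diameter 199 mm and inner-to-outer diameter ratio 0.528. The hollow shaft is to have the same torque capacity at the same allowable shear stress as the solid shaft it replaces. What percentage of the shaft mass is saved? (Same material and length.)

Equal τ_max and T ⇒ the solid shaft needs d_s³ = d_o³(1−k⁴), so d_s = 199·(1−0.528⁴)^(1/3) = 193.7 mm.
Area ratio A_h/A_s = d_o²(1−k²)/d_s² = (1−k²)/(1−k⁴)^(2/3) = 0.7612.
Mass saving = 1 − 0.7612 = 23.9 %.

23.9 %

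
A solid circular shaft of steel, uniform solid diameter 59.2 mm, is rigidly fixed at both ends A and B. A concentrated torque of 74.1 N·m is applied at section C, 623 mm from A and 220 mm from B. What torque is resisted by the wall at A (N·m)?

With uniform GJ and both ends fixed, compatibility θ_AC = θ_CB gives T_A·a = T_B·b, together with T_A + T_B = T₀.
T_A = T₀·b/(a+b) = 74.10·220/843.0 = 19.34 N·m; T_B = 54.76 N·m.

19.3 N·m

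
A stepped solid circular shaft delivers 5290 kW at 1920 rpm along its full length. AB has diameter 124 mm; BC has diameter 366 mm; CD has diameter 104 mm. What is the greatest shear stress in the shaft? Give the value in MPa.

119 MPa

ω = 2π·1920/60 = 201.1 rad/s, so T = P/ω = 5290×10³ / 201.1 = 26310 N·m.
Under the same torque, τ_max = 16T/(πd³) is largest where d is smallest — segment CD (d = 104 mm).
τ_max = 16·26310/(π·(0.104)³) = 1.191×10^8 Pa.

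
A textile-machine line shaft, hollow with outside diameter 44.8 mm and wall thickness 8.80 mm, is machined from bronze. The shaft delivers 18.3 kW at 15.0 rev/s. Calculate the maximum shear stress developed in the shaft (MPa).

12.7 MPa

ω = 2π·15.0 = 94.25 rad/s, so T = P/ω = 18.3×10³ / 94.25 = 194.2 N·m.
J = π(d_o⁴ − d_i⁴)/32 = π(0.0448⁴ − 0.0272⁴)/32 = 3.417×10^-7 m⁴.
τ_max = T·r/J = 194.2 × 0.0224 / 3.417×10^-7 = 1.273×10^7 Pa.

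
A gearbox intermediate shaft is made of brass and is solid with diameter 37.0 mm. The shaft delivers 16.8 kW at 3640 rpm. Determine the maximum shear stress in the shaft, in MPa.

ω = 2π·3640/60 = 381.2 rad/s, so T = P/ω = 16.8×10³ / 381.2 = 44.07 N·m.
J = πd⁴/32 = π(0.0370)⁴/32 = 1.840×10^-7 m⁴.
τ_max = T·r/J = 44.07 × 0.0185 / 1.840×10^-7 = 4.431×10^6 Pa.

4.43 MPa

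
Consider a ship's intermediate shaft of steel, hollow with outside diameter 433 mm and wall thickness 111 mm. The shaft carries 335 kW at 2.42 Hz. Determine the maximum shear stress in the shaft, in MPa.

ω = 2π·2.42 = 15.21 rad/s, so T = P/ω = 335×10³ / 15.21 = 22030 N·m.
J = π(d_o⁴ − d_i⁴)/32 = π(0.433⁴ − 0.211⁴)/32 = 3.256×10^-3 m⁴.
τ_max = T·r/J = 22030 × 0.216 / 3.256×10^-3 = 1.465×10^6 Pa.

1.46 MPa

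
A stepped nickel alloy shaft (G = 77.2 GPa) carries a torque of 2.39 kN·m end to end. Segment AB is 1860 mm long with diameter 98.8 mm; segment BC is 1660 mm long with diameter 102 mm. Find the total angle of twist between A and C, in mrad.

J_AB = π(0.0988)⁴/32 = 9.35×10^-6 m⁴; J_BC = π(0.102)⁴/32 = 1.06×10^-5 m⁴.
θ = (T/G)·Σ L_i/J_i = (2390/77.2×10⁹)·(1.86/9.35×10^-6 + 1.66/1.06×10^-5) = 0.01099 rad.

11.0 mrad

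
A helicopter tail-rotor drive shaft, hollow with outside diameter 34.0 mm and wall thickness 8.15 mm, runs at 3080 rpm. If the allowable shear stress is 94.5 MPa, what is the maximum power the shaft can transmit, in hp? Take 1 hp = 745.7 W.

J = π(d_o⁴ − d_i⁴)/32 = π(0.0340⁴ − 0.0177⁴)/32 = 1.216×10^-7 m⁴.
T_max = τ_allow·J/r = 9.45×10^7 × 1.216×10^-7 / 0.0170 = 675.7 N·m.
ω = 2π·3080/60 = 322.5 rad/s, so P_max = T_max·ω = 2.179×10^5 W.

292 hp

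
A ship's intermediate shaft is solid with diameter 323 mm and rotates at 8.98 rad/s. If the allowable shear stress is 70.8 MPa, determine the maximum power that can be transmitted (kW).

4210 kW

J = πd⁴/32 = π(0.323)⁴/32 = 1.069×10^-3 m⁴.
T_max = τ_allow·J/r = 7.08×10^7 × 1.069×10^-3 / 0.162 = 468500 N·m.
ω = 8.98 rad/s, so P_max = T_max·ω = 4.207×10^6 W.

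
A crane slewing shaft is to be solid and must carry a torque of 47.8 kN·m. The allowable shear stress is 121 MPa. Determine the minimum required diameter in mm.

126 mm

For a solid shaft τ_max = 16T/(πd³), so d = (16T/(π τ_allow))^(1/3) = (16·47800/(π·1.21×10^8))^(1/3) = 0.1262 m.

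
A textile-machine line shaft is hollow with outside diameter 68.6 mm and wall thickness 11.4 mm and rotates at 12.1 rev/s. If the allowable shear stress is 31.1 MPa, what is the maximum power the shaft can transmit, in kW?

J = π(d_o⁴ − d_i⁴)/32 = π(0.0686⁴ − 0.0458⁴)/32 = 1.742×10^-6 m⁴.
T_max = τ_allow·J/r = 3.11×10^7 × 1.742×10^-6 / 0.0343 = 1580 N·m.
ω = 2π·12.1 = 76.03 rad/s, so P_max = T_max·ω = 1.201×10^5 W.

120 kW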